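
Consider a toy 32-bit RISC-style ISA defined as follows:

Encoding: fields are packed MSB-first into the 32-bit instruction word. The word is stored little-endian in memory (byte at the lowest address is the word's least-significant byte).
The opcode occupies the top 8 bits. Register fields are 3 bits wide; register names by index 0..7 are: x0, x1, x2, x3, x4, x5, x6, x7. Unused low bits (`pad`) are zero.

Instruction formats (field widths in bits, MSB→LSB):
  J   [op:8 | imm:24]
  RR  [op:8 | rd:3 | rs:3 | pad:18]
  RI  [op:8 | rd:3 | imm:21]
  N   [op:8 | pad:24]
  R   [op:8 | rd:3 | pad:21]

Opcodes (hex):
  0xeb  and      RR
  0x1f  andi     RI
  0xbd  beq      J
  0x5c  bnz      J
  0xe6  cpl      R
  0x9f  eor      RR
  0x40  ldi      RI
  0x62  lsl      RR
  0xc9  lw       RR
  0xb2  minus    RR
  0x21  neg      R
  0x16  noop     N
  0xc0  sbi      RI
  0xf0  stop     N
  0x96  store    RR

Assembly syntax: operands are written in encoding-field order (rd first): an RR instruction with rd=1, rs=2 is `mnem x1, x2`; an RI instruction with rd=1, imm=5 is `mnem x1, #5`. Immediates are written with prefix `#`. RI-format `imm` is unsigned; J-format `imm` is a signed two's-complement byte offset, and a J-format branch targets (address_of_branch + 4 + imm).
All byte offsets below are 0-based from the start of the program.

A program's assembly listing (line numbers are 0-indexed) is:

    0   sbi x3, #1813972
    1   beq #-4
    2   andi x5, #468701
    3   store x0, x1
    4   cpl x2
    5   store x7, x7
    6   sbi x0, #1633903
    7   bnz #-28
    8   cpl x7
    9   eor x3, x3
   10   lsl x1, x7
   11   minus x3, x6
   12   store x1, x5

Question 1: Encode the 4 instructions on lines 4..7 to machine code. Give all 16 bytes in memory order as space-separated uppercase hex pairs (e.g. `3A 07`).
line 4 (cpl): pack op=0xe6:8|rd=2:3|pad=0:21 = 0xe6400000; little→ 00 00 40 e6
line 5 (store): pack op=0x96:8|rd=7:3|rs=7:3|pad=0:18 = 0x96fc0000; little→ 00 00 fc 96
line 6 (sbi): pack op=0xc0:8|rd=0:3|imm=1633903:21 = 0xc018ee6f; little→ 6f ee 18 c0
line 7 (bnz): pack op=0x5c:8|imm=-28:24 = 0x5cffffe4; little→ e4 ff ff 5c

00 00 40 E6 00 00 FC 96 6F EE 18 C0 E4 FF FF 5C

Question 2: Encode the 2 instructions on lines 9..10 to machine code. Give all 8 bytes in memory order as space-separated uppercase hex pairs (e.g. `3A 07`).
line 9 (eor): pack op=0x9f:8|rd=3:3|rs=3:3|pad=0:18 = 0x9f6c0000; little→ 00 00 6c 9f
line 10 (lsl): pack op=0x62:8|rd=1:3|rs=7:3|pad=0:18 = 0x623c0000; little→ 00 00 3c 62

00 00 6C 9F 00 00 3C 62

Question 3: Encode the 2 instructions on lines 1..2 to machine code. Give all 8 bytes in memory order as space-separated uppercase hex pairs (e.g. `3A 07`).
line 1 (beq): pack op=0xbd:8|imm=-4:24 = 0xbdfffffc; little→ fc ff ff bd
line 2 (andi): pack op=0x1f:8|rd=5:3|imm=468701:21 = 0x1fa726dd; little→ dd 26 a7 1f

FC FF FF BD DD 26 A7 1F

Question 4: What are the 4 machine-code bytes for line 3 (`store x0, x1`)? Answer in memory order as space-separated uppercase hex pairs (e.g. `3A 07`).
00 00 04 96

3. store fields op=0x96:8|rd=0:3|rs=1:3|pad=0:18 → word 96040000h → 00 00 04 96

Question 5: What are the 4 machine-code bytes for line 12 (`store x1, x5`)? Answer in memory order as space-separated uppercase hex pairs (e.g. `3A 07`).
12. store fields op=0x96:8|rd=1:3|rs=5:3|pad=0:18 → word 96340000h → 00 00 34 96

00 00 34 96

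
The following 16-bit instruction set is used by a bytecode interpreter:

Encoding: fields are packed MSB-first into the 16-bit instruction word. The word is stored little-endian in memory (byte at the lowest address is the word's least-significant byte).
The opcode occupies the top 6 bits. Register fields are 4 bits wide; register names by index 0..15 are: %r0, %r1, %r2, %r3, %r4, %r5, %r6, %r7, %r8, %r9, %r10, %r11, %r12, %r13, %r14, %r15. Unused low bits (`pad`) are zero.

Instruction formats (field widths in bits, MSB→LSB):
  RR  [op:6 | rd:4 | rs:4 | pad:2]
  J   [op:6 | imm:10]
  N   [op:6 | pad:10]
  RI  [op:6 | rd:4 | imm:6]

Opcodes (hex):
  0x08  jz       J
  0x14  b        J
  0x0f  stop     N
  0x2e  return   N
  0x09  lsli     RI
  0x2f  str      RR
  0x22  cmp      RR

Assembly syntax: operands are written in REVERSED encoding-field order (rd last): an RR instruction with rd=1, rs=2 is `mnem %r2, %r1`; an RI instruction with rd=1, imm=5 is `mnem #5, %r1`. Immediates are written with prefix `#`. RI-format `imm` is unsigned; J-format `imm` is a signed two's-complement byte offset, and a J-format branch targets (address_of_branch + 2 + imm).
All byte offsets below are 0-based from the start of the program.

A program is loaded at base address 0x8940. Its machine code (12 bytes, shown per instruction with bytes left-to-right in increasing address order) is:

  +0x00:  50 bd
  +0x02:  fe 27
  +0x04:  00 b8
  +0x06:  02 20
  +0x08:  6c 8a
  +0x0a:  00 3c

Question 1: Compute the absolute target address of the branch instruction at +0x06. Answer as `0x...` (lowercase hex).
@+06  little-endian(02 20) = 0x2002
  opcode bits[15:10]=0x8: jz/J
  imm@[9:0]=0x2 ⇒ #2
  target = base 0x8940 + off 0x06 + 2 + imm 2 = 0x894a

0x894a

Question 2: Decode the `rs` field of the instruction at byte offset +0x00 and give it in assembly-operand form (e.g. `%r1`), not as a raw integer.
off 0x00: read 50 bd as little → 0xbd50
  op=0xbd50>>10=0x2f ⇒ str (RR)
  rd: (w>>6)&0xf=0x5 → %r5
  rs: (w>>2)&0xf=0x4 → %r4

%r4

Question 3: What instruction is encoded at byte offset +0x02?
lsli #62, %r15

off 0x02: read fe 27 as little → 0x27fe
  op=0x27fe>>10=0x9 ⇒ lsli (RI)
  rd@[9:6]=0xf ⇒ %r15
  imm@[5:0]=0x3e ⇒ #62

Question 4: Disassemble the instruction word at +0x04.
[04] 00 b8 → 0xb800
  opcode bits[15:10]=0x2e: return/N

return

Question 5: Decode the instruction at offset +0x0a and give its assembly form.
stop

@+0a  little-endian(00 3c) = 0x3c00
  op=0x3c00>>10=0xf ⇒ stop (N)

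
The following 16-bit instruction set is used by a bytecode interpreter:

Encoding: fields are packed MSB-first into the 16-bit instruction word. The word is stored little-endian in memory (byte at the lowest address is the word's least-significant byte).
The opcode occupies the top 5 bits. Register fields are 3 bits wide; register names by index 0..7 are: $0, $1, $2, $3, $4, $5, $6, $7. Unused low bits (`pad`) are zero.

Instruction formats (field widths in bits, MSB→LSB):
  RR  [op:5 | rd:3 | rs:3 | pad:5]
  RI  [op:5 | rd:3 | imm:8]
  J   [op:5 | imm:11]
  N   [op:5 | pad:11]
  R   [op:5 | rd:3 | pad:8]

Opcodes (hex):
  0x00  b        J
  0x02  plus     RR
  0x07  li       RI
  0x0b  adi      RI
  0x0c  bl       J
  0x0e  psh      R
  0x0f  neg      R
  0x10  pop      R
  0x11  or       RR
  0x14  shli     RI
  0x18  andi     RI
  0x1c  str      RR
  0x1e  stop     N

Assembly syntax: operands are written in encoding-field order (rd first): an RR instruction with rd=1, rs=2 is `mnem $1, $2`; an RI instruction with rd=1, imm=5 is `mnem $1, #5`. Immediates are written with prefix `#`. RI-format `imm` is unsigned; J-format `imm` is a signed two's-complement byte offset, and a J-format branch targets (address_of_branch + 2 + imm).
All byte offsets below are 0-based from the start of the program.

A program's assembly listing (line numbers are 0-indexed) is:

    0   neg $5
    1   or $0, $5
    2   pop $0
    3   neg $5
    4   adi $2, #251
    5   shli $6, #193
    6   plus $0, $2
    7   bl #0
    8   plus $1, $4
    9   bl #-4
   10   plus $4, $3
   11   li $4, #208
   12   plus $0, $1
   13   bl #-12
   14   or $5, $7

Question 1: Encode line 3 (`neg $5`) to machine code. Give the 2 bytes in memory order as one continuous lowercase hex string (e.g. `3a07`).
007d

line 3 (neg): pack op=0xf:5|rd=5:3|pad=0:8 = 0x7d00; little→ 00 7d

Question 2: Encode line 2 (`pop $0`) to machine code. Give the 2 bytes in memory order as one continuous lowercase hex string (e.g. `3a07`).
0080

2. pop fields op=0x10:5|rd=0:3|pad=0:8 → word 8000h → 00 80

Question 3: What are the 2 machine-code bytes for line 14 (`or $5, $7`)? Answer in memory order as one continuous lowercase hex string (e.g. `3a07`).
L14: or op=0x11:5|rd=5:3|rs=7:3|pad=0:5 ⇒ 0x8de0 ⇒ little e0 8d

e08d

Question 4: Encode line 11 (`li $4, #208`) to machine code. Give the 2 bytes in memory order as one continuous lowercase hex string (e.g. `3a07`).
line 11 (li): pack op=0x7:5|rd=4:3|imm=208:8 = 0x3cd0; little→ d0 3c

d03c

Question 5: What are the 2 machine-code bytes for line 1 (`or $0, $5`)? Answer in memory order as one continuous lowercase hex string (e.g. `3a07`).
a088

line 1 (or): pack op=0x11:5|rd=0:3|rs=5:3|pad=0:5 = 0x88a0; little→ a0 88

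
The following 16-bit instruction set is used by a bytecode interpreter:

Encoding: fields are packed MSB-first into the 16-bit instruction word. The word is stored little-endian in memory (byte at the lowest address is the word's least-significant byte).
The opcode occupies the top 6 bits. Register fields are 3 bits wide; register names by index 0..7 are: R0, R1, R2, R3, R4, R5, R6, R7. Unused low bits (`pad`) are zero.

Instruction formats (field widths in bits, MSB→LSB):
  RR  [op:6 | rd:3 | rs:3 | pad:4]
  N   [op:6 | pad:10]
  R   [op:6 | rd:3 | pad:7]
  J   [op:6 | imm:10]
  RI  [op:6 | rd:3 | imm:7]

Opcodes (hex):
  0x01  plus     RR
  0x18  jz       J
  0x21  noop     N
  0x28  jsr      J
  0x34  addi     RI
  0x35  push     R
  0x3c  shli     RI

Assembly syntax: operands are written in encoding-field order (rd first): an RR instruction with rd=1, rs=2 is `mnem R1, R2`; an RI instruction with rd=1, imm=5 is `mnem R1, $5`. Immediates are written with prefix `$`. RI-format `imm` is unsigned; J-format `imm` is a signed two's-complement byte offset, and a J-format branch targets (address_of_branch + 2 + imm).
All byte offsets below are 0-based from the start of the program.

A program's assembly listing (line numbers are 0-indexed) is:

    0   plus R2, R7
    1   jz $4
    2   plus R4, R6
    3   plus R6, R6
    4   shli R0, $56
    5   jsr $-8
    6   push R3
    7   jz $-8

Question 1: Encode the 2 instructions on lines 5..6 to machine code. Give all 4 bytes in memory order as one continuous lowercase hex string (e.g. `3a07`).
f8a380d5

L5: jsr op=0x28:6|imm=-8:10 ⇒ 0xa3f8 ⇒ little f8 a3
L6: push op=0x35:6|rd=3:3|pad=0:7 ⇒ 0xd580 ⇒ little 80 d5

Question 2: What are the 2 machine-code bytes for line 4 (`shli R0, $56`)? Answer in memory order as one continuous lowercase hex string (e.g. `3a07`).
38f0

line 4 (shli): pack op=0x3c:6|rd=0:3|imm=56:7 = 0xf038; little→ 38 f0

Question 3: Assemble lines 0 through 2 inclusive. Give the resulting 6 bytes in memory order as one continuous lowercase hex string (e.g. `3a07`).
L0: plus op=0x1:6|rd=2:3|rs=7:3|pad=0:4 ⇒ 0x0570 ⇒ little 70 05
L1: jz op=0x18:6|imm=4:10 ⇒ 0x6004 ⇒ little 04 60
L2: plus op=0x1:6|rd=4:3|rs=6:3|pad=0:4 ⇒ 0x0660 ⇒ little 60 06

700504606006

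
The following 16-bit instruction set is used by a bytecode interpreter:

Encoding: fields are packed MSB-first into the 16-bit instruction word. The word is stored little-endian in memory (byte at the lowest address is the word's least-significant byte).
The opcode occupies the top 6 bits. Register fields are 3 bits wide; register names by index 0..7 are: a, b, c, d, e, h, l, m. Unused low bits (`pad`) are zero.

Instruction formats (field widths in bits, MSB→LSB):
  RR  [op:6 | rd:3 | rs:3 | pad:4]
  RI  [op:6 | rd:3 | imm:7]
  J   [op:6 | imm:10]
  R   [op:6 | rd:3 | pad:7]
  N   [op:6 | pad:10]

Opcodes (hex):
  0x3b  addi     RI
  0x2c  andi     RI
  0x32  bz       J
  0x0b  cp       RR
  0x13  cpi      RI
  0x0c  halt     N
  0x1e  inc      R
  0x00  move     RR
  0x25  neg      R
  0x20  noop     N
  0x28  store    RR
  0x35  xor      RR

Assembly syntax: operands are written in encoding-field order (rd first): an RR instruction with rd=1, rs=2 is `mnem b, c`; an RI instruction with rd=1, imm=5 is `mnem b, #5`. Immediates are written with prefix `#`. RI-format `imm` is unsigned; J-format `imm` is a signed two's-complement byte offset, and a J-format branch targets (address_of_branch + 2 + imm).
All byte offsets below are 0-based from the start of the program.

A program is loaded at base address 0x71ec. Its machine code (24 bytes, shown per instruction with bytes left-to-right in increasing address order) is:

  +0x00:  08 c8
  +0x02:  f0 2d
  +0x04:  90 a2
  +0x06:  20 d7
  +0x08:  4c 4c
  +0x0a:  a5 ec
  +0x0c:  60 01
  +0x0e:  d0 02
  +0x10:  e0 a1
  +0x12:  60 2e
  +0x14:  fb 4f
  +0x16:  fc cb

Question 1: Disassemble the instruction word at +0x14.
[14] fb 4f → 0x4ffb
  opcode bits[15:10]=0x13: cpi/RI
  rd: (w>>7)&0x7=0x7 → m
  imm: (w>>0)&0x7f=0x7b → #123

cpi m, #123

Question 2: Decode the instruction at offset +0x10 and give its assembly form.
store d, l

@+10  little-endian(e0 a1) = 0xa1e0
  op=0xa1e0>>10=0x28 ⇒ store (RR)
  rd@[9:7]=0x3 ⇒ d
  rs@[6:4]=0x6 ⇒ l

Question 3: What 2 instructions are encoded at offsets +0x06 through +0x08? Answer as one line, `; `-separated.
+0x06: 20 d7 ⇒ word 0xd720 (little)
  op=0xd720>>10=0x35 ⇒ xor (RR)
  [9:7] rd=6 = l
  [6:4] rs=2 = c
+0x08: 4c 4c ⇒ word 0x4c4c (little)
  op=0x4c4c>>10=0x13 ⇒ cpi (RI)
  [9:7] rd=0 = a
  [6:0] imm=76 = #76

xor l, c; cpi a, #76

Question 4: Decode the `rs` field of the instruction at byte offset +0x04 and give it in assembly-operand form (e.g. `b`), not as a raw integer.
b

off 0x04: read 90 a2 as little → 0xa290
  op=0xa290>>10=0x28 ⇒ store (RR)
  rd: (w>>7)&0x7=0x5 → h
  rs: (w>>4)&0x7=0x1 → b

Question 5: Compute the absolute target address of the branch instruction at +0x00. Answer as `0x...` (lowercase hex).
+0x00: 08 c8 ⇒ word 0xc808 (little)
  opcode bits[15:10]=0x32: bz/J
  imm: (w>>0)&0x3ff=0x8 → #8
  target = base 0x71ec + off 0x00 + 2 + imm 8 = 0x71f6

0x71f6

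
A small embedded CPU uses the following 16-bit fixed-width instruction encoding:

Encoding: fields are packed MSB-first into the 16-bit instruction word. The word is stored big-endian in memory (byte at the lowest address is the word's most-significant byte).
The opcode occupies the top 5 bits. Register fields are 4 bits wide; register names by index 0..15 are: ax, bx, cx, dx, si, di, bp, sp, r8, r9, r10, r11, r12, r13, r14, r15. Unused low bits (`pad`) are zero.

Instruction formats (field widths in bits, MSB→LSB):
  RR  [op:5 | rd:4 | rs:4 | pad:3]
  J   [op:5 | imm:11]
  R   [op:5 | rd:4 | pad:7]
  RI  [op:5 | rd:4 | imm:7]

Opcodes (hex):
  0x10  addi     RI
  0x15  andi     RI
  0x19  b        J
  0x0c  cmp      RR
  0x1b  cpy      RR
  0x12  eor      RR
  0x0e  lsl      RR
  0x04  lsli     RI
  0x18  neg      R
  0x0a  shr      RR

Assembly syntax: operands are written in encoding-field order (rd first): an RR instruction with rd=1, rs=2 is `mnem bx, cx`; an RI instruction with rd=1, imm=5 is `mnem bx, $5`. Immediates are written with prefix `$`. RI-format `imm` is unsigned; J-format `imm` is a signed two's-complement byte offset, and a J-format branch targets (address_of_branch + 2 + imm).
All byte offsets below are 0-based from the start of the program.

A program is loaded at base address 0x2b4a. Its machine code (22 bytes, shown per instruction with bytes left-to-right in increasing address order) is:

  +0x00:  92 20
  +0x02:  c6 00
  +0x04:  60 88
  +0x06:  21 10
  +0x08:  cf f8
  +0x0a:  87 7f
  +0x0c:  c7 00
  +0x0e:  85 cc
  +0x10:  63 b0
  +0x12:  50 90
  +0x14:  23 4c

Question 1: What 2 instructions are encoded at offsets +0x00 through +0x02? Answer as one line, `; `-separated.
eor si, si; neg r12

[00] 92 20 → 0x9220
  top 5b → 0x12 → eor [RR]
  rd@[10:7]=0x4 ⇒ si
  rs@[6:3]=0x4 ⇒ si
[02] c6 00 → 0xc600
  top 5b → 0x18 → neg [R]
  rd@[10:7]=0xc ⇒ r12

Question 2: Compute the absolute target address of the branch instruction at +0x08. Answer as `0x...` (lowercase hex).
off 0x08: read cf f8 as big → 0xcff8
  opcode bits[15:11]=0x19: b/J
  imm: (w>>0)&0x7ff=0x7f8 (s11→-8) → $-8
  target = base 0x2b4a + off 0x08 + 2 + imm -8 = 0x2b4c

0x2b4c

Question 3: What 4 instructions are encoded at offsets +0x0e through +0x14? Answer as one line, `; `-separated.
addi r11, $76; cmp sp, bp; shr bx, cx; lsli bp, $76

off 0x0e: read 85 cc as big → 0x85cc
  top 5b → 0x10 → addi [RI]
  rd: (w>>7)&0xf=0xb → r11
  imm: (w>>0)&0x7f=0x4c → $76
off 0x10: read 63 b0 as big → 0x63b0
  top 5b → 0xc → cmp [RR]
  rd: (w>>7)&0xf=0x7 → sp
  rs: (w>>3)&0xf=0x6 → bp
off 0x12: read 50 90 as big → 0x5090
  top 5b → 0xa → shr [RR]
  rd: (w>>7)&0xf=0x1 → bx
  rs: (w>>3)&0xf=0x2 → cx
off 0x14: read 23 4c as big → 0x234c
  top 5b → 0x4 → lsli [RI]
  rd: (w>>7)&0xf=0x6 → bp
  imm: (w>>0)&0x7f=0x4c → $76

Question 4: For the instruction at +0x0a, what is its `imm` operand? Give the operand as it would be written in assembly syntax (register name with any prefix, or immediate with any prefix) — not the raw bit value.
off 0x0a: read 87 7f as big → 0x877f
  top 5b → 0x10 → addi [RI]
  [10:7] rd=14 = r14
  [6:0] imm=127 = $127

$127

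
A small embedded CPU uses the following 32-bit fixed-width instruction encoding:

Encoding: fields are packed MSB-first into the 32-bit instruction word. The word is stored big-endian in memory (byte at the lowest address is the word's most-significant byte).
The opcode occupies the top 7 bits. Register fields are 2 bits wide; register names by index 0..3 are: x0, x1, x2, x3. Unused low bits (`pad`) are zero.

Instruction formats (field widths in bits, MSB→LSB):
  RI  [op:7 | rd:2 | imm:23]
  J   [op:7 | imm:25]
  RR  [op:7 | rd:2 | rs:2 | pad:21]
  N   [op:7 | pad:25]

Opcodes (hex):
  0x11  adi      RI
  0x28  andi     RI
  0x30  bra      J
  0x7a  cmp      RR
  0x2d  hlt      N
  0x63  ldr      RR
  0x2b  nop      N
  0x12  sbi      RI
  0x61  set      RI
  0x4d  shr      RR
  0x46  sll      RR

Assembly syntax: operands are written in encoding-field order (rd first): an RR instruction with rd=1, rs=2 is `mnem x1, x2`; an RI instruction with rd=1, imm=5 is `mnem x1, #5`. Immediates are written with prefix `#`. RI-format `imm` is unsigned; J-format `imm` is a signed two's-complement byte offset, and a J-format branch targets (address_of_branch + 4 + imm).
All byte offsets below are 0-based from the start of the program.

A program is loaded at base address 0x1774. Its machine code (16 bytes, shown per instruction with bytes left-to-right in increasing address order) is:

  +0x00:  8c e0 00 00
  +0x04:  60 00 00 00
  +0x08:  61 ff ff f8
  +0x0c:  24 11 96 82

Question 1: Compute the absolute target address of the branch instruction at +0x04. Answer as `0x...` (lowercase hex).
0x177c

[04] 60 00 00 00 → 0x60000000
  top 7b → 0x30 → bra [J]
  imm@[24:0]=0x0 ⇒ #0
  target = base 0x1774 + off 0x04 + 4 + imm 0 = 0x177c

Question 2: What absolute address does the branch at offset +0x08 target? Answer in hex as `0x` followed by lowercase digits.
+0x08: 61 ff ff f8 ⇒ word 0x61fffff8 (big)
  top 7b → 0x30 → bra [J]
  imm@[24:0]=0x1fffff8 (s25→-8) ⇒ #-8
  target = base 0x1774 + off 0x08 + 4 + imm -8 = 0x1778

0x1778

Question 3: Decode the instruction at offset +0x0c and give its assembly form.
off 0x0c: read 24 11 96 82 as big → 0x24119682
  op=0x24119682>>25=0x12 ⇒ sbi (RI)
  [24:23] rd=0 = x0
  [22:0] imm=1152642 = #1152642

sbi x0, #1152642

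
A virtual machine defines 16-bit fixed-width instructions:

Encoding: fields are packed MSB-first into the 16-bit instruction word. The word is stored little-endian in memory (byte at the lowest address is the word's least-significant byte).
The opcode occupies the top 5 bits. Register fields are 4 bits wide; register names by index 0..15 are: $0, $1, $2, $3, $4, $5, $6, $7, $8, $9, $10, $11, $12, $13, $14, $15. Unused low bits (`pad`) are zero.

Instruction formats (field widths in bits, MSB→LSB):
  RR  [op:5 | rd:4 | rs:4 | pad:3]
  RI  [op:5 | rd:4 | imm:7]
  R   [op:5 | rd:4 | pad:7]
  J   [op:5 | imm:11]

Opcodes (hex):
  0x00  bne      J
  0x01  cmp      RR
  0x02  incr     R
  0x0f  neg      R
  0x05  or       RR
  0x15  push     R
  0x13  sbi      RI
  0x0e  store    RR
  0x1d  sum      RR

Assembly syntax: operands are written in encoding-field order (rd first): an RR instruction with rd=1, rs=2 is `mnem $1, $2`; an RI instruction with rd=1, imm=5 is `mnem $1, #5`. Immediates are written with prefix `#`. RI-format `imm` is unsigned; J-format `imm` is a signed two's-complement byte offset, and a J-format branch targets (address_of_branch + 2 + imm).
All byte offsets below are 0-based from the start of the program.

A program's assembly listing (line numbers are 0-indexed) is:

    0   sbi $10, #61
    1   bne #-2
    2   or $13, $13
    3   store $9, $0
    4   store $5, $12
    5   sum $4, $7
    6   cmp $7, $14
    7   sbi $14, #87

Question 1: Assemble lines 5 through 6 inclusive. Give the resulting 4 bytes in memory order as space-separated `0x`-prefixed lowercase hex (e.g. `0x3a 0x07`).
line 5 (sum): pack op=0x1d:5|rd=4:4|rs=7:4|pad=0:3 = 0xea38; little→ 38 ea
line 6 (cmp): pack op=0x1:5|rd=7:4|rs=14:4|pad=0:3 = 0x0bf0; little→ f0 0b

0x38 0xea 0xf0 0x0b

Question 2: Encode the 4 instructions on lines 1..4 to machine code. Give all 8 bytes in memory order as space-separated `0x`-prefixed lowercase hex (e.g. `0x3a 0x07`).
L1: bne op=0x0:5|imm=-2:11 ⇒ 0x07fe ⇒ little fe 07
L2: or op=0x5:5|rd=13:4|rs=13:4|pad=0:3 ⇒ 0x2ee8 ⇒ little e8 2e
L3: store op=0xe:5|rd=9:4|rs=0:4|pad=0:3 ⇒ 0x7480 ⇒ little 80 74
L4: store op=0xe:5|rd=5:4|rs=12:4|pad=0:3 ⇒ 0x72e0 ⇒ little e0 72

0xfe 0x07 0xe8 0x2e 0x80 0x74 0xe0 0x72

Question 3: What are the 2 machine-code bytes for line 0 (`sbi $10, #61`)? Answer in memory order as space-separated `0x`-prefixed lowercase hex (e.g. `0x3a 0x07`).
0. sbi fields op=0x13:5|rd=10:4|imm=61:7 → word 9d3dh → 3d 9d

0x3d 0x9d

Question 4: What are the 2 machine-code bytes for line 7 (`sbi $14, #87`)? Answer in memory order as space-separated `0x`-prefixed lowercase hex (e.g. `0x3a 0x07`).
line 7 (sbi): pack op=0x13:5|rd=14:4|imm=87:7 = 0x9f57; little→ 57 9f

0x57 0x9f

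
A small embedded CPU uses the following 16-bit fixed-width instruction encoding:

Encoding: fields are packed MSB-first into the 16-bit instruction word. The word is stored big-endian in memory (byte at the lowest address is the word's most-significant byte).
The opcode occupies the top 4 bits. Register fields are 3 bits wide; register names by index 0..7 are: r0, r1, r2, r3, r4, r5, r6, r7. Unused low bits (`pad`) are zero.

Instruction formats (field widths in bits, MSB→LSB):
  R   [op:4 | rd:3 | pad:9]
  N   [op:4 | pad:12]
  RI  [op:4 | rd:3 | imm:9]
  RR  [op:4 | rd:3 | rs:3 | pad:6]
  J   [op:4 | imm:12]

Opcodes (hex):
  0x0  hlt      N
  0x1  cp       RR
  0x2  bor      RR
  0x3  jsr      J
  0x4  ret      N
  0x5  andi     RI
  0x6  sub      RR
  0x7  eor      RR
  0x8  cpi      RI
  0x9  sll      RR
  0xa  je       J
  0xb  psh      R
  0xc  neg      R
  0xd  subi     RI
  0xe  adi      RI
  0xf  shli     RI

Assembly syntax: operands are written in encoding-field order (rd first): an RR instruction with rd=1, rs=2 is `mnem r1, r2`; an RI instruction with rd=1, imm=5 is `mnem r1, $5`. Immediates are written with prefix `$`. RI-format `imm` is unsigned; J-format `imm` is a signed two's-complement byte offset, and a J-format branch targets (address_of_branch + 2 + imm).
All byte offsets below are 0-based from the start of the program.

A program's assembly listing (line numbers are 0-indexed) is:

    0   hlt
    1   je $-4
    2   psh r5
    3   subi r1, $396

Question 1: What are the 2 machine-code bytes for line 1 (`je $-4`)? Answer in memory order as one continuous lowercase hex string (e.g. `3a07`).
affc

line 1 (je): pack op=0xa:4|imm=-4:12 = 0xaffc; big→ af fc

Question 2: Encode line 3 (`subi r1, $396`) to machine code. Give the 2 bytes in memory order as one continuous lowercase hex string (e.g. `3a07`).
d38c

3. subi fields op=0xd:4|rd=1:3|imm=396:9 → word d38ch → d3 8c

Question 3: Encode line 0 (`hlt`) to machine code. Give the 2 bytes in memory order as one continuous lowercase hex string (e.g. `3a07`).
0000

L0: hlt op=0x0:4|pad=0:12 ⇒ 0x0000 ⇒ big 00 00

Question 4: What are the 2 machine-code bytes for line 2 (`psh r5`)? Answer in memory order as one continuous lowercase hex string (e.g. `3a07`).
line 2 (psh): pack op=0xb:4|rd=5:3|pad=0:9 = 0xba00; big→ ba 00

ba00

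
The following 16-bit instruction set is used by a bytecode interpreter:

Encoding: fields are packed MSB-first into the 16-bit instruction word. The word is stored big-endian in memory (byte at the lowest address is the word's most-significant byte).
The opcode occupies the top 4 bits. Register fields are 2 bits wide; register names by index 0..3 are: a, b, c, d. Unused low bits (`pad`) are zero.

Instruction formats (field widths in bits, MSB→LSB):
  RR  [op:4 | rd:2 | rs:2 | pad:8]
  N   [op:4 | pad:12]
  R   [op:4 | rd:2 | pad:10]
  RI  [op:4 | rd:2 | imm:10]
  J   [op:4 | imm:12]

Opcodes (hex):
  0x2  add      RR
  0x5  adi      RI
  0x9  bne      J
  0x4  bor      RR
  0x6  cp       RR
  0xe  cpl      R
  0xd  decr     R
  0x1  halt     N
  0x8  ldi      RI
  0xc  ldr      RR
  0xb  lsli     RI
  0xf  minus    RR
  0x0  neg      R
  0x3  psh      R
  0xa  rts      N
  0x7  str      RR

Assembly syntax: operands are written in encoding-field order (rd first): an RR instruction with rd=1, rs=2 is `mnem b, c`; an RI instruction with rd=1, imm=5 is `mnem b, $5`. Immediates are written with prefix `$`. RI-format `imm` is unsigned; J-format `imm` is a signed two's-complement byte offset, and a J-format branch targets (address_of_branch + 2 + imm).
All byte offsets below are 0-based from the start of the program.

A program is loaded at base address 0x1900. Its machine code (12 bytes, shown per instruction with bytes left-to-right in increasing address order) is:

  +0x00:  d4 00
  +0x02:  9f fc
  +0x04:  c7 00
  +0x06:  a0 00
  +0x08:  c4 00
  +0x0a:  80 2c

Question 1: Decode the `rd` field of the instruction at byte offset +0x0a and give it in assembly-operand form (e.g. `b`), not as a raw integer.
off 0x0a: read 80 2c as big → 0x802c
  opcode bits[15:12]=0x8: ldi/RI
  rd: (w>>10)&0x3=0x0 → a
  imm: (w>>0)&0x3ff=0x2c → $44

a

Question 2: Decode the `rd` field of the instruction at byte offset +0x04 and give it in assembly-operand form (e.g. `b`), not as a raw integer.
b

off 0x04: read c7 00 as big → 0xc700
  opcode bits[15:12]=0xc: ldr/RR
  rd@[11:10]=0x1 ⇒ b
  rs@[9:8]=0x3 ⇒ d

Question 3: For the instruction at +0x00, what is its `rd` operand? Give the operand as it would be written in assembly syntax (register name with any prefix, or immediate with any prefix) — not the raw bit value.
b

+0x00: d4 00 ⇒ word 0xd400 (big)
  top 4b → 0xd → decr [R]
  rd: (w>>10)&0x3=0x1 → b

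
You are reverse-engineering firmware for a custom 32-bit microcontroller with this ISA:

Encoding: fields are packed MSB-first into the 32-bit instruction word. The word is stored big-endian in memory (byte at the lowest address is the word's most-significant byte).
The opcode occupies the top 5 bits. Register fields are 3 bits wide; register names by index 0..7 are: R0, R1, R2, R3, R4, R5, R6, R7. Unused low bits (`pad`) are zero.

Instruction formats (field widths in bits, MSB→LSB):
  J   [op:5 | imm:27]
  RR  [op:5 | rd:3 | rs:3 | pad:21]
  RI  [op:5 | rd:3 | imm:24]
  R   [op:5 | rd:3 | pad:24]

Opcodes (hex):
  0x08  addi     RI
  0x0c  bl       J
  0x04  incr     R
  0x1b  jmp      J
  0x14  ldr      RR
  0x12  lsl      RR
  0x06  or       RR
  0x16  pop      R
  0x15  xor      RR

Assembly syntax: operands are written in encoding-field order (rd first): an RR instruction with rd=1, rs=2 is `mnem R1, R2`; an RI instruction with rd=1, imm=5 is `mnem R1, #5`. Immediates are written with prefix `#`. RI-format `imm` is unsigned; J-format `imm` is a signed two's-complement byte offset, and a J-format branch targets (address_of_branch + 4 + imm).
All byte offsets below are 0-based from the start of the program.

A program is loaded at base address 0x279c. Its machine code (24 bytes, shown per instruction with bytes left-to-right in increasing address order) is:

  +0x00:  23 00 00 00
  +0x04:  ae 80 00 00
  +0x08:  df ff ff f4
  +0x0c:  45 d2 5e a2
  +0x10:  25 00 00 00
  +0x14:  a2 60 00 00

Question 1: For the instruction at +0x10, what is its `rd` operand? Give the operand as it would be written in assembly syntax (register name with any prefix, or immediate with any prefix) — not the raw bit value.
R5

@+10  big-endian(25 00 00 00) = 0x25000000
  opcode bits[31:27]=0x4: incr/R
  [26:24] rd=5 = R5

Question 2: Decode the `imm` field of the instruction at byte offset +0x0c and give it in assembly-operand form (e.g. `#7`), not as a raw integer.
+0x0c: 45 d2 5e a2 ⇒ word 0x45d25ea2 (big)
  top 5b → 0x8 → addi [RI]
  [26:24] rd=5 = R5
  [23:0] imm=13786786 = #13786786

#13786786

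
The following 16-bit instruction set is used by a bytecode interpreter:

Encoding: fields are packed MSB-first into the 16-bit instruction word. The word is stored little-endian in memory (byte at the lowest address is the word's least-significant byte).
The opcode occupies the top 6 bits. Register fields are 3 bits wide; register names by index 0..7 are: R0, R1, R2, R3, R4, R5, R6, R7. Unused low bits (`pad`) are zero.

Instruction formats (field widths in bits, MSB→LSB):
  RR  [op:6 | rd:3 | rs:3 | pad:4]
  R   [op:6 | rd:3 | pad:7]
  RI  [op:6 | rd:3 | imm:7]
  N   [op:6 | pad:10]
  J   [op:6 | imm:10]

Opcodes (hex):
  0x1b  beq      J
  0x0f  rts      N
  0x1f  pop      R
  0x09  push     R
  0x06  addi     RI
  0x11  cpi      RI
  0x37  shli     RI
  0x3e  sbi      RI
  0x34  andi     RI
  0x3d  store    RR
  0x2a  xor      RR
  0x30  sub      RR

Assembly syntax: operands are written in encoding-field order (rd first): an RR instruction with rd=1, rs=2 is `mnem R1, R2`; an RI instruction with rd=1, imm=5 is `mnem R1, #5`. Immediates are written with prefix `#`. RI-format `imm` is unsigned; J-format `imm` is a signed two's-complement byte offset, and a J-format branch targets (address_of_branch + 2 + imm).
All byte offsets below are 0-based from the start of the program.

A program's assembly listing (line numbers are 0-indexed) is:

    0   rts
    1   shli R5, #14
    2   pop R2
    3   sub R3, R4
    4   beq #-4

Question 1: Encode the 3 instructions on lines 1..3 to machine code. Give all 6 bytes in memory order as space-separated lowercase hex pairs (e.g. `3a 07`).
L1: shli op=0x37:6|rd=5:3|imm=14:7 ⇒ 0xde8e ⇒ little 8e de
L2: pop op=0x1f:6|rd=2:3|pad=0:7 ⇒ 0x7d00 ⇒ little 00 7d
L3: sub op=0x30:6|rd=3:3|rs=4:3|pad=0:4 ⇒ 0xc1c0 ⇒ little c0 c1

8e de 00 7d c0 c1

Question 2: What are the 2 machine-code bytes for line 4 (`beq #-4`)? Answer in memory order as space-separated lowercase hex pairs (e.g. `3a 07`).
fc 6f

line 4 (beq): pack op=0x1b:6|imm=-4:10 = 0x6ffc; little→ fc 6f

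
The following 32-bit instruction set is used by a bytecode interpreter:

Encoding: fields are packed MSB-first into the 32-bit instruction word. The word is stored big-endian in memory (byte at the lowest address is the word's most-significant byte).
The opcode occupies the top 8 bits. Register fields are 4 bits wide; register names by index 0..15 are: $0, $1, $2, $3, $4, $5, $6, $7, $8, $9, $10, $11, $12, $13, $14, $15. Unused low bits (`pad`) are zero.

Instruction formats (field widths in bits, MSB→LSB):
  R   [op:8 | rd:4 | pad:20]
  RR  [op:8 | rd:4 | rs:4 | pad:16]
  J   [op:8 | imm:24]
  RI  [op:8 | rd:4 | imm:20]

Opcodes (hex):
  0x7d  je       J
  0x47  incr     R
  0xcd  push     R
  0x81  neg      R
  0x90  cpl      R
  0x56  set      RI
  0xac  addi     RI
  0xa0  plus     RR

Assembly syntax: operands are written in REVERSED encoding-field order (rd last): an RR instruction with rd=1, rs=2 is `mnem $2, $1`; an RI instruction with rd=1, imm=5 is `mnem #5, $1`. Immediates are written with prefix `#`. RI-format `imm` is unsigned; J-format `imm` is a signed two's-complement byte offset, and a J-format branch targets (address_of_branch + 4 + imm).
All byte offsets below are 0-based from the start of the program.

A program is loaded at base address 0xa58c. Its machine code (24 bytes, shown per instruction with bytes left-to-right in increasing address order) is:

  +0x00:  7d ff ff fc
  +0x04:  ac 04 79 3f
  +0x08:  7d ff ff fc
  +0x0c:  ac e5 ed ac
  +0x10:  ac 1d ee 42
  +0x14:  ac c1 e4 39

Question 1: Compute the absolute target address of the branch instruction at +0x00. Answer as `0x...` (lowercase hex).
0xa58c

[00] 7d ff ff fc → 0x7dfffffc
  opcode bits[31:24]=0x7d: je/J
  imm@[23:0]=0xfffffc (s24→-4) ⇒ #-4
  target = base 0xa58c + off 0x00 + 4 + imm -4 = 0xa58c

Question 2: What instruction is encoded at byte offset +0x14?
addi #123961, $12

[14] ac c1 e4 39 → 0xacc1e439
  opcode bits[31:24]=0xac: addi/RI
  [23:20] rd=12 = $12
  [19:0] imm=123961 = #123961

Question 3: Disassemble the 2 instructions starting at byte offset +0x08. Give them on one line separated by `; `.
[08] 7d ff ff fc → 0x7dfffffc
  op=0x7dfffffc>>24=0x7d ⇒ je (J)
  [23:0] imm=16777212 (s24→-4) = #-4
[0c] ac e5 ed ac → 0xace5edac
  op=0xace5edac>>24=0xac ⇒ addi (RI)
  [23:20] rd=14 = $14
  [19:0] imm=388524 = #388524

je #-4; addi #388524, $14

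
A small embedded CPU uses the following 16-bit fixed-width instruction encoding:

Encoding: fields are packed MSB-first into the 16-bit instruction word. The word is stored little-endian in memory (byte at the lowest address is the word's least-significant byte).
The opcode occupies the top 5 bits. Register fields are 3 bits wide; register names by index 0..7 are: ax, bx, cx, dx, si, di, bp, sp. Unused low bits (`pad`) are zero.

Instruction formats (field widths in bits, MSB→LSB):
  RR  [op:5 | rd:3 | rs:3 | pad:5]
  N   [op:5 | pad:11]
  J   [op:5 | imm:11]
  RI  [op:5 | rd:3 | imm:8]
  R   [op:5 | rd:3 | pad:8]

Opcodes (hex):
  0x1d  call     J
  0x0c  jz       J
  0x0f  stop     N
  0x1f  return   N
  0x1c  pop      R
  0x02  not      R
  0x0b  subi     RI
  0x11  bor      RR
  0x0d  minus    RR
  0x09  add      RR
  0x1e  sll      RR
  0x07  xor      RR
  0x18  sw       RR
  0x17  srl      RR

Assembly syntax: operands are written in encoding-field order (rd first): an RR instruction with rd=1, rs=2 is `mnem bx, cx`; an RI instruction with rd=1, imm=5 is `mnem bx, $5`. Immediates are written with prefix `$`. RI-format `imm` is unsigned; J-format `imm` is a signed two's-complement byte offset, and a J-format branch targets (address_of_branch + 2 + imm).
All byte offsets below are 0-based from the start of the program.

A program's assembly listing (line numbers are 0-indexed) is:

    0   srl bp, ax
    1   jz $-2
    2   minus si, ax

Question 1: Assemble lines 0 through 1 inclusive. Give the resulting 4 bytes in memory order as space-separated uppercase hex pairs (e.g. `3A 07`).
00 BE FE 67

L0: srl op=0x17:5|rd=6:3|rs=0:3|pad=0:5 ⇒ 0xbe00 ⇒ little 00 be
L1: jz op=0xc:5|imm=-2:11 ⇒ 0x67fe ⇒ little fe 67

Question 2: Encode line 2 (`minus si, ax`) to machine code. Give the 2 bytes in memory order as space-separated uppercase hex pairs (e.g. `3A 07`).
00 6C

2. minus fields op=0xd:5|rd=4:3|rs=0:3|pad=0:5 → word 6c00h → 00 6c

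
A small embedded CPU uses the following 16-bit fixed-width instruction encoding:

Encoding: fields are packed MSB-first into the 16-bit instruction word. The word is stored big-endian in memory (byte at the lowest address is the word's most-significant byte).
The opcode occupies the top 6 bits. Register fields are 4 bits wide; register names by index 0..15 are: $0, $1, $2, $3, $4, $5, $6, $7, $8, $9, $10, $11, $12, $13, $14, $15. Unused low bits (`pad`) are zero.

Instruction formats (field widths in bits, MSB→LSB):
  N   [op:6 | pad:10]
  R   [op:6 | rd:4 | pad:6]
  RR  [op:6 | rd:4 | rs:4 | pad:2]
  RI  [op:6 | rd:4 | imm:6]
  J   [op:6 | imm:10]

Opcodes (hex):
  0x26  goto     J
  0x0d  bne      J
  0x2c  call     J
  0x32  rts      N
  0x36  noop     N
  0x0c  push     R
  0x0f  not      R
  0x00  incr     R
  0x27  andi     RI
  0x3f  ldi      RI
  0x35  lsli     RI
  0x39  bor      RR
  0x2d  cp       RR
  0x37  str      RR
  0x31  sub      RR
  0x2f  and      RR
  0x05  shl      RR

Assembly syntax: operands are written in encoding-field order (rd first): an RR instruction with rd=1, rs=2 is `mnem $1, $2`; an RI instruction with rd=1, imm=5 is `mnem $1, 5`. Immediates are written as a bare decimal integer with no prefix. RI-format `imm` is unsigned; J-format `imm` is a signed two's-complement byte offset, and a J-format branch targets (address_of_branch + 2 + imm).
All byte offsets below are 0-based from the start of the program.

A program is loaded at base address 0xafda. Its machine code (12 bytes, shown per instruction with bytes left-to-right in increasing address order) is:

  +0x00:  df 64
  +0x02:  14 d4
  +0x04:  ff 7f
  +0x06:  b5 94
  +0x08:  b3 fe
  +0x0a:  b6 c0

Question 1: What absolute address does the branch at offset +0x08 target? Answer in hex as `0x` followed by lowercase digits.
[08] b3 fe → 0xb3fe
  opcode bits[15:10]=0x2c: call/J
  imm@[9:0]=0x3fe (s10→-2) ⇒ -2
  target = base 0xafda + off 0x08 + 2 + imm -2 = 0xafe2

0xafe2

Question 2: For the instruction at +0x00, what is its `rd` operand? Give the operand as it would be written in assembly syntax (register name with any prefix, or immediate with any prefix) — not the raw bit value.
$13

[00] df 64 → 0xdf64
  opcode bits[15:10]=0x37: str/RR
  rd@[9:6]=0xd ⇒ $13
  rs@[5:2]=0x9 ⇒ $9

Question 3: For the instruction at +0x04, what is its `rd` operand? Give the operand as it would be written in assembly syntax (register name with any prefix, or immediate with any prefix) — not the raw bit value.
$13

+0x04: ff 7f ⇒ word 0xff7f (big)
  opcode bits[15:10]=0x3f: ldi/RI
  rd@[9:6]=0xd ⇒ $13
  imm@[5:0]=0x3f ⇒ 63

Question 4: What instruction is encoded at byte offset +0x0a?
@+0a  big-endian(b6 c0) = 0xb6c0
  op=0xb6c0>>10=0x2d ⇒ cp (RR)
  rd: (w>>6)&0xf=0xb → $11
  rs: (w>>2)&0xf=0x0 → $0

cp $11, $0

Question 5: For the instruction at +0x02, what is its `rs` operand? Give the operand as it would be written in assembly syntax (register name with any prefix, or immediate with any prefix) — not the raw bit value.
[02] 14 d4 → 0x14d4
  opcode bits[15:10]=0x5: shl/RR
  [9:6] rd=3 = $3
  [5:2] rs=5 = $5

$5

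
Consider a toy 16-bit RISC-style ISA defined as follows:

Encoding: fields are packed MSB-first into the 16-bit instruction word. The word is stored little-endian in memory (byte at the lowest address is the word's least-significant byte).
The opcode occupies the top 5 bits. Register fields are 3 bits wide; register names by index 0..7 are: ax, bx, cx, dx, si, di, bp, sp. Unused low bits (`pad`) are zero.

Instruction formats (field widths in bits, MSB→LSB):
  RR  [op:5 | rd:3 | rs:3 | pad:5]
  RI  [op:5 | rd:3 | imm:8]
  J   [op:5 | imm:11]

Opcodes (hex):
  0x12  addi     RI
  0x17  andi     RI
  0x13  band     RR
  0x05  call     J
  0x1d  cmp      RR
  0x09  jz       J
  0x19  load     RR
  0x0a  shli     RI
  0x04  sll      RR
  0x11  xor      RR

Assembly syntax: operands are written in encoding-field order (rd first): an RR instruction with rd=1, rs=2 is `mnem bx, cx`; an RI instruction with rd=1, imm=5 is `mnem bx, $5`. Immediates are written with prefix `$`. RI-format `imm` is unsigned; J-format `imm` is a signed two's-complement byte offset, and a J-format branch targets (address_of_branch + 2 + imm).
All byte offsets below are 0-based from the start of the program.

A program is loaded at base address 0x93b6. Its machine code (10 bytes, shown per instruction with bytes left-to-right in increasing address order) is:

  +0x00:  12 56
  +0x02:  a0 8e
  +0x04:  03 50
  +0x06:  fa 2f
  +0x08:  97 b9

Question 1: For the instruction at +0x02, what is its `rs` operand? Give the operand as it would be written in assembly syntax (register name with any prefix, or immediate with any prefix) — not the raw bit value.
@+02  little-endian(a0 8e) = 0x8ea0
  op=0x8ea0>>11=0x11 ⇒ xor (RR)
  rd: (w>>8)&0x7=0x6 → bp
  rs: (w>>5)&0x7=0x5 → di

di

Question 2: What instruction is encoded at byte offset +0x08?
+0x08: 97 b9 ⇒ word 0xb997 (little)
  opcode bits[15:11]=0x17: andi/RI
  rd@[10:8]=0x1 ⇒ bx
  imm@[7:0]=0x97 ⇒ $151

andi bx, $151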